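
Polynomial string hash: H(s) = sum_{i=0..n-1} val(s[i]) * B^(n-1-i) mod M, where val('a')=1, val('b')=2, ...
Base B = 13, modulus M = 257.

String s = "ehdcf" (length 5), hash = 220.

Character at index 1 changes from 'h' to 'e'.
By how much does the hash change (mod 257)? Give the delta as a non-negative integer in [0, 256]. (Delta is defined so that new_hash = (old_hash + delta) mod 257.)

Answer: 91

Derivation:
Delta formula: (val(new) - val(old)) * B^(n-1-k) mod M
  val('e') - val('h') = 5 - 8 = -3
  B^(n-1-k) = 13^3 mod 257 = 141
  Delta = -3 * 141 mod 257 = 91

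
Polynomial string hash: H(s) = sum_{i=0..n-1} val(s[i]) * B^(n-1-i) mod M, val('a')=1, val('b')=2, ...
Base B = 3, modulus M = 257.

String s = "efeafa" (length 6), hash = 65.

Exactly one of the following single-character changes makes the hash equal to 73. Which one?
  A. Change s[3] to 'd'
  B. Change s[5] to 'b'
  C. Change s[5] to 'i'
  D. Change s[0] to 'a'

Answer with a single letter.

Option A: s[3]='a'->'d', delta=(4-1)*3^2 mod 257 = 27, hash=65+27 mod 257 = 92
Option B: s[5]='a'->'b', delta=(2-1)*3^0 mod 257 = 1, hash=65+1 mod 257 = 66
Option C: s[5]='a'->'i', delta=(9-1)*3^0 mod 257 = 8, hash=65+8 mod 257 = 73 <-- target
Option D: s[0]='e'->'a', delta=(1-5)*3^5 mod 257 = 56, hash=65+56 mod 257 = 121

Answer: C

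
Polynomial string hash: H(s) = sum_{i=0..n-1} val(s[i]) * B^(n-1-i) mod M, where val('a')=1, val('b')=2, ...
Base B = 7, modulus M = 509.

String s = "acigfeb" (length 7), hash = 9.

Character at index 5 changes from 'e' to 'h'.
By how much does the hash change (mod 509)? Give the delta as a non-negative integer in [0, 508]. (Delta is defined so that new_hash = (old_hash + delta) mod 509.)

Delta formula: (val(new) - val(old)) * B^(n-1-k) mod M
  val('h') - val('e') = 8 - 5 = 3
  B^(n-1-k) = 7^1 mod 509 = 7
  Delta = 3 * 7 mod 509 = 21

Answer: 21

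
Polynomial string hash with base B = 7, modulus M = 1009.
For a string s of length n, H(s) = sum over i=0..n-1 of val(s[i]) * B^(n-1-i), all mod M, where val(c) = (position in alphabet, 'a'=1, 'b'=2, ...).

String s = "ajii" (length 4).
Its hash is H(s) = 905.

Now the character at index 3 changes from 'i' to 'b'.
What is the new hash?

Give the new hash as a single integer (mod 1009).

Answer: 898

Derivation:
val('i') = 9, val('b') = 2
Position k = 3, exponent = n-1-k = 0
B^0 mod M = 7^0 mod 1009 = 1
Delta = (2 - 9) * 1 mod 1009 = 1002
New hash = (905 + 1002) mod 1009 = 898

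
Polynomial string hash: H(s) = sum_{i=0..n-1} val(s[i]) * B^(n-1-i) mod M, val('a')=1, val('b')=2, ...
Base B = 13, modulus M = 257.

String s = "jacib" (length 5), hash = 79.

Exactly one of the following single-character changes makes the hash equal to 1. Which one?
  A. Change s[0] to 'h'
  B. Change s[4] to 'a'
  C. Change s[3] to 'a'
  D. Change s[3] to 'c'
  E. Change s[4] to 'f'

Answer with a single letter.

Answer: D

Derivation:
Option A: s[0]='j'->'h', delta=(8-10)*13^4 mod 257 = 189, hash=79+189 mod 257 = 11
Option B: s[4]='b'->'a', delta=(1-2)*13^0 mod 257 = 256, hash=79+256 mod 257 = 78
Option C: s[3]='i'->'a', delta=(1-9)*13^1 mod 257 = 153, hash=79+153 mod 257 = 232
Option D: s[3]='i'->'c', delta=(3-9)*13^1 mod 257 = 179, hash=79+179 mod 257 = 1 <-- target
Option E: s[4]='b'->'f', delta=(6-2)*13^0 mod 257 = 4, hash=79+4 mod 257 = 83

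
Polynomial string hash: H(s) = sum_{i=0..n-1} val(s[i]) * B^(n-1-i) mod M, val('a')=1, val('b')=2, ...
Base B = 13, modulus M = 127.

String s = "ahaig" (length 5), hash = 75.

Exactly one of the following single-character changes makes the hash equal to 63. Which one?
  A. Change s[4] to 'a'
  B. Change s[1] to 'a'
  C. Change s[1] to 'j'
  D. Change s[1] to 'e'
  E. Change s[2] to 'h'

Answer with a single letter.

Answer: B

Derivation:
Option A: s[4]='g'->'a', delta=(1-7)*13^0 mod 127 = 121, hash=75+121 mod 127 = 69
Option B: s[1]='h'->'a', delta=(1-8)*13^3 mod 127 = 115, hash=75+115 mod 127 = 63 <-- target
Option C: s[1]='h'->'j', delta=(10-8)*13^3 mod 127 = 76, hash=75+76 mod 127 = 24
Option D: s[1]='h'->'e', delta=(5-8)*13^3 mod 127 = 13, hash=75+13 mod 127 = 88
Option E: s[2]='a'->'h', delta=(8-1)*13^2 mod 127 = 40, hash=75+40 mod 127 = 115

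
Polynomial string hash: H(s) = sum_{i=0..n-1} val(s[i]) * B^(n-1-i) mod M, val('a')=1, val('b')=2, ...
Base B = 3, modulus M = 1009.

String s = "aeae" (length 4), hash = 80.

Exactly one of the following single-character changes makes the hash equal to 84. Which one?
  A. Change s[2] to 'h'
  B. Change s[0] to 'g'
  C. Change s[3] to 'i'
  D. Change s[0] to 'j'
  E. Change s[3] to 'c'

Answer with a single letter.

Answer: C

Derivation:
Option A: s[2]='a'->'h', delta=(8-1)*3^1 mod 1009 = 21, hash=80+21 mod 1009 = 101
Option B: s[0]='a'->'g', delta=(7-1)*3^3 mod 1009 = 162, hash=80+162 mod 1009 = 242
Option C: s[3]='e'->'i', delta=(9-5)*3^0 mod 1009 = 4, hash=80+4 mod 1009 = 84 <-- target
Option D: s[0]='a'->'j', delta=(10-1)*3^3 mod 1009 = 243, hash=80+243 mod 1009 = 323
Option E: s[3]='e'->'c', delta=(3-5)*3^0 mod 1009 = 1007, hash=80+1007 mod 1009 = 78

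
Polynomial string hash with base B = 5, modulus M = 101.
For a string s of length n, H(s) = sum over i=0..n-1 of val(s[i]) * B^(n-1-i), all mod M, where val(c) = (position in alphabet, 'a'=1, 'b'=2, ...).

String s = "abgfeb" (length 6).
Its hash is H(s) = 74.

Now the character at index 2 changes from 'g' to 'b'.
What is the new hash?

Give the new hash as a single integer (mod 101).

val('g') = 7, val('b') = 2
Position k = 2, exponent = n-1-k = 3
B^3 mod M = 5^3 mod 101 = 24
Delta = (2 - 7) * 24 mod 101 = 82
New hash = (74 + 82) mod 101 = 55

Answer: 55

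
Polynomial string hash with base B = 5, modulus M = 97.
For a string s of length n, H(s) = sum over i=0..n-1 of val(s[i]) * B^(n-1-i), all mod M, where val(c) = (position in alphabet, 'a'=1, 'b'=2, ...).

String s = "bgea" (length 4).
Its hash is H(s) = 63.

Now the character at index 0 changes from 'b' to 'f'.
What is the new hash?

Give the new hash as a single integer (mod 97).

Answer: 78

Derivation:
val('b') = 2, val('f') = 6
Position k = 0, exponent = n-1-k = 3
B^3 mod M = 5^3 mod 97 = 28
Delta = (6 - 2) * 28 mod 97 = 15
New hash = (63 + 15) mod 97 = 78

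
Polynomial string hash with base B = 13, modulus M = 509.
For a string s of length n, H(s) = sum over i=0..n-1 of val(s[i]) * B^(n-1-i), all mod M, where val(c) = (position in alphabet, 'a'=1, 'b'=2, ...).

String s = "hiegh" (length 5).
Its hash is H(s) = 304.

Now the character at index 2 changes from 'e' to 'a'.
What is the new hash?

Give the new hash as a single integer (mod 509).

val('e') = 5, val('a') = 1
Position k = 2, exponent = n-1-k = 2
B^2 mod M = 13^2 mod 509 = 169
Delta = (1 - 5) * 169 mod 509 = 342
New hash = (304 + 342) mod 509 = 137

Answer: 137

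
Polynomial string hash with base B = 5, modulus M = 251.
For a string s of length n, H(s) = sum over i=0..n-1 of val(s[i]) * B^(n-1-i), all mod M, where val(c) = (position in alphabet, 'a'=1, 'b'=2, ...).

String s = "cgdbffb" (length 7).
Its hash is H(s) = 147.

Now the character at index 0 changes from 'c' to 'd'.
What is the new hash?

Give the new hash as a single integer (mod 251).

Answer: 210

Derivation:
val('c') = 3, val('d') = 4
Position k = 0, exponent = n-1-k = 6
B^6 mod M = 5^6 mod 251 = 63
Delta = (4 - 3) * 63 mod 251 = 63
New hash = (147 + 63) mod 251 = 210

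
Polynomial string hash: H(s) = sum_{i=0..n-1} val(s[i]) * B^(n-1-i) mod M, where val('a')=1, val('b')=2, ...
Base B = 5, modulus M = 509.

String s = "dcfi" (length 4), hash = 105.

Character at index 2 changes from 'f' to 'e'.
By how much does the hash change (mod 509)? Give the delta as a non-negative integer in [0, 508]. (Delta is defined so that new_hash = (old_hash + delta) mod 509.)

Delta formula: (val(new) - val(old)) * B^(n-1-k) mod M
  val('e') - val('f') = 5 - 6 = -1
  B^(n-1-k) = 5^1 mod 509 = 5
  Delta = -1 * 5 mod 509 = 504

Answer: 504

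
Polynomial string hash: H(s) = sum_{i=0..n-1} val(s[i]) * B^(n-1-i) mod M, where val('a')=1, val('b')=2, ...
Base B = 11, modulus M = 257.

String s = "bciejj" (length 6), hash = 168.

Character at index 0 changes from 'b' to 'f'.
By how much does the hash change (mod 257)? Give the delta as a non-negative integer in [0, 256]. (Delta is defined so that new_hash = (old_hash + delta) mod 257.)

Delta formula: (val(new) - val(old)) * B^(n-1-k) mod M
  val('f') - val('b') = 6 - 2 = 4
  B^(n-1-k) = 11^5 mod 257 = 169
  Delta = 4 * 169 mod 257 = 162

Answer: 162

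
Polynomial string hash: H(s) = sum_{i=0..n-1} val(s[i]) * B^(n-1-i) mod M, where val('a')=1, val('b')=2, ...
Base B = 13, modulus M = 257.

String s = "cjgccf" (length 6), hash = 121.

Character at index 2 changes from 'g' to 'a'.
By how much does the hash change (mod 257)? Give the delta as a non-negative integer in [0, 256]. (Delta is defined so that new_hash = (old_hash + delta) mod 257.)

Delta formula: (val(new) - val(old)) * B^(n-1-k) mod M
  val('a') - val('g') = 1 - 7 = -6
  B^(n-1-k) = 13^3 mod 257 = 141
  Delta = -6 * 141 mod 257 = 182

Answer: 182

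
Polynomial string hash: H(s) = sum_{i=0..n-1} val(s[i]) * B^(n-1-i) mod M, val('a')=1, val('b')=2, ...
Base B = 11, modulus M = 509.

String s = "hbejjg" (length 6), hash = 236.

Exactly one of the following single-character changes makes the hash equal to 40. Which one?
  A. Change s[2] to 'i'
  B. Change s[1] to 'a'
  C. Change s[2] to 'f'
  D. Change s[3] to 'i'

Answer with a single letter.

Option A: s[2]='e'->'i', delta=(9-5)*11^3 mod 509 = 234, hash=236+234 mod 509 = 470
Option B: s[1]='b'->'a', delta=(1-2)*11^4 mod 509 = 120, hash=236+120 mod 509 = 356
Option C: s[2]='e'->'f', delta=(6-5)*11^3 mod 509 = 313, hash=236+313 mod 509 = 40 <-- target
Option D: s[3]='j'->'i', delta=(9-10)*11^2 mod 509 = 388, hash=236+388 mod 509 = 115

Answer: C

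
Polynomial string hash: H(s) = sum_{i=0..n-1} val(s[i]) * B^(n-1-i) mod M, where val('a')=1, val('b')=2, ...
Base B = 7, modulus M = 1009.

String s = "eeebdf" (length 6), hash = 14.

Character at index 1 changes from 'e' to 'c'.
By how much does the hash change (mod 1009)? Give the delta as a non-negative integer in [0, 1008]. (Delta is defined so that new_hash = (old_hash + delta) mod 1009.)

Delta formula: (val(new) - val(old)) * B^(n-1-k) mod M
  val('c') - val('e') = 3 - 5 = -2
  B^(n-1-k) = 7^4 mod 1009 = 383
  Delta = -2 * 383 mod 1009 = 243

Answer: 243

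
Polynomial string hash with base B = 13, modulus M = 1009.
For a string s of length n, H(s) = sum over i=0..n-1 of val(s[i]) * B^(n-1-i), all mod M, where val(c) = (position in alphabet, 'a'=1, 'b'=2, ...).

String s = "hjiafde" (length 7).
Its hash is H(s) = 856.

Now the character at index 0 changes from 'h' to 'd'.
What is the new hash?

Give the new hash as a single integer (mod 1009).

Answer: 835

Derivation:
val('h') = 8, val('d') = 4
Position k = 0, exponent = n-1-k = 6
B^6 mod M = 13^6 mod 1009 = 762
Delta = (4 - 8) * 762 mod 1009 = 988
New hash = (856 + 988) mod 1009 = 835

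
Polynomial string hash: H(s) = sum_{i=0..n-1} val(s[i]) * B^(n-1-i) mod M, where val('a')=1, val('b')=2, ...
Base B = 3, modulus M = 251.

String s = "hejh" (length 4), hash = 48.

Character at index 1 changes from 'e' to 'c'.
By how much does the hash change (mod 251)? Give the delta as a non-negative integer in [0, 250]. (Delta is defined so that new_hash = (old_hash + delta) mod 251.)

Answer: 233

Derivation:
Delta formula: (val(new) - val(old)) * B^(n-1-k) mod M
  val('c') - val('e') = 3 - 5 = -2
  B^(n-1-k) = 3^2 mod 251 = 9
  Delta = -2 * 9 mod 251 = 233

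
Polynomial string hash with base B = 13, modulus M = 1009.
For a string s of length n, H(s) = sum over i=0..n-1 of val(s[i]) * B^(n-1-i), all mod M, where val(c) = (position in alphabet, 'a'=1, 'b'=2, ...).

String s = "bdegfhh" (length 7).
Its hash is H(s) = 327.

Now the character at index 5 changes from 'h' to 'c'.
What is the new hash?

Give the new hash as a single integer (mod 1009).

val('h') = 8, val('c') = 3
Position k = 5, exponent = n-1-k = 1
B^1 mod M = 13^1 mod 1009 = 13
Delta = (3 - 8) * 13 mod 1009 = 944
New hash = (327 + 944) mod 1009 = 262

Answer: 262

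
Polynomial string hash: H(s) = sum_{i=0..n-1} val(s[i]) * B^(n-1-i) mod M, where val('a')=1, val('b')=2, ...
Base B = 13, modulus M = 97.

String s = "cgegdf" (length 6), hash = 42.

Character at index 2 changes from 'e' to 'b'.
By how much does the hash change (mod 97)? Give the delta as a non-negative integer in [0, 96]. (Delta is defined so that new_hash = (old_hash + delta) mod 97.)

Delta formula: (val(new) - val(old)) * B^(n-1-k) mod M
  val('b') - val('e') = 2 - 5 = -3
  B^(n-1-k) = 13^3 mod 97 = 63
  Delta = -3 * 63 mod 97 = 5

Answer: 5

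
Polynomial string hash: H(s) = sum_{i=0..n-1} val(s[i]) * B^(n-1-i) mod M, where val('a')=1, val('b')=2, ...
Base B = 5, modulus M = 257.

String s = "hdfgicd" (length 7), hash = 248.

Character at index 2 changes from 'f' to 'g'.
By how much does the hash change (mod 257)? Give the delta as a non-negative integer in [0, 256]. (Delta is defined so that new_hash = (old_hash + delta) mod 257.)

Answer: 111

Derivation:
Delta formula: (val(new) - val(old)) * B^(n-1-k) mod M
  val('g') - val('f') = 7 - 6 = 1
  B^(n-1-k) = 5^4 mod 257 = 111
  Delta = 1 * 111 mod 257 = 111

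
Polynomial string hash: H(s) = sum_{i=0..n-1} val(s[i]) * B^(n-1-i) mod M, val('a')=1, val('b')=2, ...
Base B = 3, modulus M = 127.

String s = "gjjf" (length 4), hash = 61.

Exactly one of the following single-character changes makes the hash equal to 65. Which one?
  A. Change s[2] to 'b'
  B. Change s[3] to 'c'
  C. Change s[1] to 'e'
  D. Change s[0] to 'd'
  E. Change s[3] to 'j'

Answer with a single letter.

Answer: E

Derivation:
Option A: s[2]='j'->'b', delta=(2-10)*3^1 mod 127 = 103, hash=61+103 mod 127 = 37
Option B: s[3]='f'->'c', delta=(3-6)*3^0 mod 127 = 124, hash=61+124 mod 127 = 58
Option C: s[1]='j'->'e', delta=(5-10)*3^2 mod 127 = 82, hash=61+82 mod 127 = 16
Option D: s[0]='g'->'d', delta=(4-7)*3^3 mod 127 = 46, hash=61+46 mod 127 = 107
Option E: s[3]='f'->'j', delta=(10-6)*3^0 mod 127 = 4, hash=61+4 mod 127 = 65 <-- target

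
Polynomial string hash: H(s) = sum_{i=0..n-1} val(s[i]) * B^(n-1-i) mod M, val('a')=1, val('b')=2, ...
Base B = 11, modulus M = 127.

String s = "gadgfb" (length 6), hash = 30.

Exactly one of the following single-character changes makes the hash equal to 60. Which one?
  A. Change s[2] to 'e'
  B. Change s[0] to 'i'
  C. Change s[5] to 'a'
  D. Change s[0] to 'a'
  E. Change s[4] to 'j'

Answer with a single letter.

Answer: B

Derivation:
Option A: s[2]='d'->'e', delta=(5-4)*11^3 mod 127 = 61, hash=30+61 mod 127 = 91
Option B: s[0]='g'->'i', delta=(9-7)*11^5 mod 127 = 30, hash=30+30 mod 127 = 60 <-- target
Option C: s[5]='b'->'a', delta=(1-2)*11^0 mod 127 = 126, hash=30+126 mod 127 = 29
Option D: s[0]='g'->'a', delta=(1-7)*11^5 mod 127 = 37, hash=30+37 mod 127 = 67
Option E: s[4]='f'->'j', delta=(10-6)*11^1 mod 127 = 44, hash=30+44 mod 127 = 74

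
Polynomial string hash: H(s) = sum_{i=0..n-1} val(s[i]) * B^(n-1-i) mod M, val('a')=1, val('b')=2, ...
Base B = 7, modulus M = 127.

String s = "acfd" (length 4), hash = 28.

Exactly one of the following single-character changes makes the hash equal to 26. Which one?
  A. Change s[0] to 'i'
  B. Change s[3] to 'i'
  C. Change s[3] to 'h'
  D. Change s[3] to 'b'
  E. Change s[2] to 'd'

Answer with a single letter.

Answer: D

Derivation:
Option A: s[0]='a'->'i', delta=(9-1)*7^3 mod 127 = 77, hash=28+77 mod 127 = 105
Option B: s[3]='d'->'i', delta=(9-4)*7^0 mod 127 = 5, hash=28+5 mod 127 = 33
Option C: s[3]='d'->'h', delta=(8-4)*7^0 mod 127 = 4, hash=28+4 mod 127 = 32
Option D: s[3]='d'->'b', delta=(2-4)*7^0 mod 127 = 125, hash=28+125 mod 127 = 26 <-- target
Option E: s[2]='f'->'d', delta=(4-6)*7^1 mod 127 = 113, hash=28+113 mod 127 = 14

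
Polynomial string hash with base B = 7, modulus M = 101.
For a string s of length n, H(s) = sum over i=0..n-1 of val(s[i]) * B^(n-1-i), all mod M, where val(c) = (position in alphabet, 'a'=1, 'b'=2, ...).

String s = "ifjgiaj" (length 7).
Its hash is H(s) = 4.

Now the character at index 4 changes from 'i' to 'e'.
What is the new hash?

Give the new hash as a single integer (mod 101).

Answer: 10

Derivation:
val('i') = 9, val('e') = 5
Position k = 4, exponent = n-1-k = 2
B^2 mod M = 7^2 mod 101 = 49
Delta = (5 - 9) * 49 mod 101 = 6
New hash = (4 + 6) mod 101 = 10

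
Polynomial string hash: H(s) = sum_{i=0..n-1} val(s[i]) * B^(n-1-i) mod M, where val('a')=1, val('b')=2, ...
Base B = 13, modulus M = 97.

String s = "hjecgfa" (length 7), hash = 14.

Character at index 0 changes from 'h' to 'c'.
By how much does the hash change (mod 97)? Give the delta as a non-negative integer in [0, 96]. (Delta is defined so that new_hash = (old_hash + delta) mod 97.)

Delta formula: (val(new) - val(old)) * B^(n-1-k) mod M
  val('c') - val('h') = 3 - 8 = -5
  B^(n-1-k) = 13^6 mod 97 = 89
  Delta = -5 * 89 mod 97 = 40

Answer: 40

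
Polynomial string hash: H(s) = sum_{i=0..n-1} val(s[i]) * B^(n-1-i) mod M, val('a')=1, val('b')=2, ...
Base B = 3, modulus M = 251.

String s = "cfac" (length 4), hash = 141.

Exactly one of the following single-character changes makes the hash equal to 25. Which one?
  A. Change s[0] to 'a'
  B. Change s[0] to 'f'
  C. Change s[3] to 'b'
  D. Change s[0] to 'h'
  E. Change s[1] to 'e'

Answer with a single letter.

Option A: s[0]='c'->'a', delta=(1-3)*3^3 mod 251 = 197, hash=141+197 mod 251 = 87
Option B: s[0]='c'->'f', delta=(6-3)*3^3 mod 251 = 81, hash=141+81 mod 251 = 222
Option C: s[3]='c'->'b', delta=(2-3)*3^0 mod 251 = 250, hash=141+250 mod 251 = 140
Option D: s[0]='c'->'h', delta=(8-3)*3^3 mod 251 = 135, hash=141+135 mod 251 = 25 <-- target
Option E: s[1]='f'->'e', delta=(5-6)*3^2 mod 251 = 242, hash=141+242 mod 251 = 132

Answer: D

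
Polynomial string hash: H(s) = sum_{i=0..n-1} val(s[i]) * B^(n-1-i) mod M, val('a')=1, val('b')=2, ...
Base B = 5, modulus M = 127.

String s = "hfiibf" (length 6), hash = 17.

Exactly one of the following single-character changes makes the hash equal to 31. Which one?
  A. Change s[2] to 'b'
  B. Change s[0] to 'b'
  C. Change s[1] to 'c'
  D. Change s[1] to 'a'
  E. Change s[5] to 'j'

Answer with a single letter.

Answer: A

Derivation:
Option A: s[2]='i'->'b', delta=(2-9)*5^3 mod 127 = 14, hash=17+14 mod 127 = 31 <-- target
Option B: s[0]='h'->'b', delta=(2-8)*5^5 mod 127 = 46, hash=17+46 mod 127 = 63
Option C: s[1]='f'->'c', delta=(3-6)*5^4 mod 127 = 30, hash=17+30 mod 127 = 47
Option D: s[1]='f'->'a', delta=(1-6)*5^4 mod 127 = 50, hash=17+50 mod 127 = 67
Option E: s[5]='f'->'j', delta=(10-6)*5^0 mod 127 = 4, hash=17+4 mod 127 = 21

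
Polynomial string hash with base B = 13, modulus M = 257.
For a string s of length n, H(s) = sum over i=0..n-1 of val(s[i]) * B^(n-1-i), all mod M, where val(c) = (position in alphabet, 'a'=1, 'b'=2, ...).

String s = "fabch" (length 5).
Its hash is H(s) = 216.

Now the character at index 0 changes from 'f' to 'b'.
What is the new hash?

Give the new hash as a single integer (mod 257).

val('f') = 6, val('b') = 2
Position k = 0, exponent = n-1-k = 4
B^4 mod M = 13^4 mod 257 = 34
Delta = (2 - 6) * 34 mod 257 = 121
New hash = (216 + 121) mod 257 = 80

Answer: 80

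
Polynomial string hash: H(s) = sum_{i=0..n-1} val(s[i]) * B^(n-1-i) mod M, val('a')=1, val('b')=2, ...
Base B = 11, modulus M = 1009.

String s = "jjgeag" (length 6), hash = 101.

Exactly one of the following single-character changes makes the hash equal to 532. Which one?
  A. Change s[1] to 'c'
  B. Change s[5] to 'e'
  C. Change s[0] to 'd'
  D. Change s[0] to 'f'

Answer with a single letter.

Option A: s[1]='j'->'c', delta=(3-10)*11^4 mod 1009 = 431, hash=101+431 mod 1009 = 532 <-- target
Option B: s[5]='g'->'e', delta=(5-7)*11^0 mod 1009 = 1007, hash=101+1007 mod 1009 = 99
Option C: s[0]='j'->'d', delta=(4-10)*11^5 mod 1009 = 316, hash=101+316 mod 1009 = 417
Option D: s[0]='j'->'f', delta=(6-10)*11^5 mod 1009 = 547, hash=101+547 mod 1009 = 648

Answer: A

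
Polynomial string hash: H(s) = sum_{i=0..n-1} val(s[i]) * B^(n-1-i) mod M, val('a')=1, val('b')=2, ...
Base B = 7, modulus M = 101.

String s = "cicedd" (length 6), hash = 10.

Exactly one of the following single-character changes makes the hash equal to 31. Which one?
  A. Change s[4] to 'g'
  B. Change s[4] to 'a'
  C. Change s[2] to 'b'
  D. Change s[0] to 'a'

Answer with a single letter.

Answer: A

Derivation:
Option A: s[4]='d'->'g', delta=(7-4)*7^1 mod 101 = 21, hash=10+21 mod 101 = 31 <-- target
Option B: s[4]='d'->'a', delta=(1-4)*7^1 mod 101 = 80, hash=10+80 mod 101 = 90
Option C: s[2]='c'->'b', delta=(2-3)*7^3 mod 101 = 61, hash=10+61 mod 101 = 71
Option D: s[0]='c'->'a', delta=(1-3)*7^5 mod 101 = 19, hash=10+19 mod 101 = 29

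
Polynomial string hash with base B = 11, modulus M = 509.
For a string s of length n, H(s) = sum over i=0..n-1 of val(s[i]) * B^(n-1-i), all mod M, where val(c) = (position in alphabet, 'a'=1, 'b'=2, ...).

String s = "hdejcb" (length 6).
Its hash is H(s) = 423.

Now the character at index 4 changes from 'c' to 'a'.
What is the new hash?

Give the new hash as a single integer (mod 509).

Answer: 401

Derivation:
val('c') = 3, val('a') = 1
Position k = 4, exponent = n-1-k = 1
B^1 mod M = 11^1 mod 509 = 11
Delta = (1 - 3) * 11 mod 509 = 487
New hash = (423 + 487) mod 509 = 401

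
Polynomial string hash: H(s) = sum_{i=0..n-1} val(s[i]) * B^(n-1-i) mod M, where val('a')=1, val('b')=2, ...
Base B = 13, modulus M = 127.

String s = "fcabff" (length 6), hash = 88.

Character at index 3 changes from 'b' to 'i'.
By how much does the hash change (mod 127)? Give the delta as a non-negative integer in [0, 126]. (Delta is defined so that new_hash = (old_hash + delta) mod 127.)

Answer: 40

Derivation:
Delta formula: (val(new) - val(old)) * B^(n-1-k) mod M
  val('i') - val('b') = 9 - 2 = 7
  B^(n-1-k) = 13^2 mod 127 = 42
  Delta = 7 * 42 mod 127 = 40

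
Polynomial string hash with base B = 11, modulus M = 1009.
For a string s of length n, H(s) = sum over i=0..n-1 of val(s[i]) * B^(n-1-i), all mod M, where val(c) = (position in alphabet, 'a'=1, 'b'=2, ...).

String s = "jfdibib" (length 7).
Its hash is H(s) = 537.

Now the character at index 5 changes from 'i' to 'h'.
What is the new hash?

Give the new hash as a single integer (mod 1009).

Answer: 526

Derivation:
val('i') = 9, val('h') = 8
Position k = 5, exponent = n-1-k = 1
B^1 mod M = 11^1 mod 1009 = 11
Delta = (8 - 9) * 11 mod 1009 = 998
New hash = (537 + 998) mod 1009 = 526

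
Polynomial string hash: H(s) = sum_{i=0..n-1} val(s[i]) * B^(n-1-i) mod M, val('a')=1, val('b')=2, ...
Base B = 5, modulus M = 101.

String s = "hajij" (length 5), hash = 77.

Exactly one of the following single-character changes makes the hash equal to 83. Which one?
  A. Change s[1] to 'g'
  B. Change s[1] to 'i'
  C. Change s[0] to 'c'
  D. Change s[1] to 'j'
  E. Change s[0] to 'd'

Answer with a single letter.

Option A: s[1]='a'->'g', delta=(7-1)*5^3 mod 101 = 43, hash=77+43 mod 101 = 19
Option B: s[1]='a'->'i', delta=(9-1)*5^3 mod 101 = 91, hash=77+91 mod 101 = 67
Option C: s[0]='h'->'c', delta=(3-8)*5^4 mod 101 = 6, hash=77+6 mod 101 = 83 <-- target
Option D: s[1]='a'->'j', delta=(10-1)*5^3 mod 101 = 14, hash=77+14 mod 101 = 91
Option E: s[0]='h'->'d', delta=(4-8)*5^4 mod 101 = 25, hash=77+25 mod 101 = 1

Answer: C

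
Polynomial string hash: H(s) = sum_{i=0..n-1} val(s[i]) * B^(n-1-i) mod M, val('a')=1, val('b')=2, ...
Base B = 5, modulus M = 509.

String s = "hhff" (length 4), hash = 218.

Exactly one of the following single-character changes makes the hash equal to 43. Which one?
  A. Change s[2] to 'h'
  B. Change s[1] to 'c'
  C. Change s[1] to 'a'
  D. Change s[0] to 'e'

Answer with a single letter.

Option A: s[2]='f'->'h', delta=(8-6)*5^1 mod 509 = 10, hash=218+10 mod 509 = 228
Option B: s[1]='h'->'c', delta=(3-8)*5^2 mod 509 = 384, hash=218+384 mod 509 = 93
Option C: s[1]='h'->'a', delta=(1-8)*5^2 mod 509 = 334, hash=218+334 mod 509 = 43 <-- target
Option D: s[0]='h'->'e', delta=(5-8)*5^3 mod 509 = 134, hash=218+134 mod 509 = 352

Answer: C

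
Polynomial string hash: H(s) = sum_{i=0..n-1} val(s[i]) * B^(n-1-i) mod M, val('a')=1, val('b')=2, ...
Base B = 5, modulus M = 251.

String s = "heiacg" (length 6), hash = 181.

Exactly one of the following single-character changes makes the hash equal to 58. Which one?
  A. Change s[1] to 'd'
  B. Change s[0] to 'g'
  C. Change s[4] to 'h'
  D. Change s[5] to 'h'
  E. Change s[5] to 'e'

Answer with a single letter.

Option A: s[1]='e'->'d', delta=(4-5)*5^4 mod 251 = 128, hash=181+128 mod 251 = 58 <-- target
Option B: s[0]='h'->'g', delta=(7-8)*5^5 mod 251 = 138, hash=181+138 mod 251 = 68
Option C: s[4]='c'->'h', delta=(8-3)*5^1 mod 251 = 25, hash=181+25 mod 251 = 206
Option D: s[5]='g'->'h', delta=(8-7)*5^0 mod 251 = 1, hash=181+1 mod 251 = 182
Option E: s[5]='g'->'e', delta=(5-7)*5^0 mod 251 = 249, hash=181+249 mod 251 = 179

Answer: A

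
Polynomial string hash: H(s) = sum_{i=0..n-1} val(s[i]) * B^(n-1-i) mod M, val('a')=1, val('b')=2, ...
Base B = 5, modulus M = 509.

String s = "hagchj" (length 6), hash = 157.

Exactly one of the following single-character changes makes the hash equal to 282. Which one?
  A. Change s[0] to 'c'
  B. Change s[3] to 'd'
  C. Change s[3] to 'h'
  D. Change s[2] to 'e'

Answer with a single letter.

Option A: s[0]='h'->'c', delta=(3-8)*5^5 mod 509 = 154, hash=157+154 mod 509 = 311
Option B: s[3]='c'->'d', delta=(4-3)*5^2 mod 509 = 25, hash=157+25 mod 509 = 182
Option C: s[3]='c'->'h', delta=(8-3)*5^2 mod 509 = 125, hash=157+125 mod 509 = 282 <-- target
Option D: s[2]='g'->'e', delta=(5-7)*5^3 mod 509 = 259, hash=157+259 mod 509 = 416

Answer: C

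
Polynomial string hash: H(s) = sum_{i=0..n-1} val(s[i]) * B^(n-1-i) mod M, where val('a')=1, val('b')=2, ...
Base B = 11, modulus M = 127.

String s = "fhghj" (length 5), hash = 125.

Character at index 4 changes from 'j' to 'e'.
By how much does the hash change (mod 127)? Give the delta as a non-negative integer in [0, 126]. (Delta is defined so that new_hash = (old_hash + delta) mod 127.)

Delta formula: (val(new) - val(old)) * B^(n-1-k) mod M
  val('e') - val('j') = 5 - 10 = -5
  B^(n-1-k) = 11^0 mod 127 = 1
  Delta = -5 * 1 mod 127 = 122

Answer: 122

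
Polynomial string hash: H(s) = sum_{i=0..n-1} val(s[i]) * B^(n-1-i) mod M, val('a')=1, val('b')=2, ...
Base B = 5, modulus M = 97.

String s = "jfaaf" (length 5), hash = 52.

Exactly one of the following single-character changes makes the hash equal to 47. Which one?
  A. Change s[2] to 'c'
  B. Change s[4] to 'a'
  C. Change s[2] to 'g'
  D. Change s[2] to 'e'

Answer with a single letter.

Option A: s[2]='a'->'c', delta=(3-1)*5^2 mod 97 = 50, hash=52+50 mod 97 = 5
Option B: s[4]='f'->'a', delta=(1-6)*5^0 mod 97 = 92, hash=52+92 mod 97 = 47 <-- target
Option C: s[2]='a'->'g', delta=(7-1)*5^2 mod 97 = 53, hash=52+53 mod 97 = 8
Option D: s[2]='a'->'e', delta=(5-1)*5^2 mod 97 = 3, hash=52+3 mod 97 = 55

Answer: B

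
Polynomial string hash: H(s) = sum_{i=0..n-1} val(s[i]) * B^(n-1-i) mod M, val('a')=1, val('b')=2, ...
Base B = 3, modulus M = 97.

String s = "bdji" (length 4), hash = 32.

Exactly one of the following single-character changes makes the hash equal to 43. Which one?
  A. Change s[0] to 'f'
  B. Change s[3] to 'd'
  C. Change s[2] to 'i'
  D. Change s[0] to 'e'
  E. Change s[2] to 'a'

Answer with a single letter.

Answer: A

Derivation:
Option A: s[0]='b'->'f', delta=(6-2)*3^3 mod 97 = 11, hash=32+11 mod 97 = 43 <-- target
Option B: s[3]='i'->'d', delta=(4-9)*3^0 mod 97 = 92, hash=32+92 mod 97 = 27
Option C: s[2]='j'->'i', delta=(9-10)*3^1 mod 97 = 94, hash=32+94 mod 97 = 29
Option D: s[0]='b'->'e', delta=(5-2)*3^3 mod 97 = 81, hash=32+81 mod 97 = 16
Option E: s[2]='j'->'a', delta=(1-10)*3^1 mod 97 = 70, hash=32+70 mod 97 = 5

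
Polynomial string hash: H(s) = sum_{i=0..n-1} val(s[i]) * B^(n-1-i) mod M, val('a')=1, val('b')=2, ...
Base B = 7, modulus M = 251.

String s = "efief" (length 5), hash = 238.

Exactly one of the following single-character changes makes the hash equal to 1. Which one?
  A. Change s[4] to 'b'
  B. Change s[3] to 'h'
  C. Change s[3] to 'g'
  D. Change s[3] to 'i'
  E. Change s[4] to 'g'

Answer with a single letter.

Answer: C

Derivation:
Option A: s[4]='f'->'b', delta=(2-6)*7^0 mod 251 = 247, hash=238+247 mod 251 = 234
Option B: s[3]='e'->'h', delta=(8-5)*7^1 mod 251 = 21, hash=238+21 mod 251 = 8
Option C: s[3]='e'->'g', delta=(7-5)*7^1 mod 251 = 14, hash=238+14 mod 251 = 1 <-- target
Option D: s[3]='e'->'i', delta=(9-5)*7^1 mod 251 = 28, hash=238+28 mod 251 = 15
Option E: s[4]='f'->'g', delta=(7-6)*7^0 mod 251 = 1, hash=238+1 mod 251 = 239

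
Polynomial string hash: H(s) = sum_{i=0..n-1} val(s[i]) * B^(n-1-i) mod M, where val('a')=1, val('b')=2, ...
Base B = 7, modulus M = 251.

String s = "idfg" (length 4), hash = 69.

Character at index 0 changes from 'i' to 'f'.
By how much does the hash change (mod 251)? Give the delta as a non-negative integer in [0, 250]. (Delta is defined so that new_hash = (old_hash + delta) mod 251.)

Answer: 226

Derivation:
Delta formula: (val(new) - val(old)) * B^(n-1-k) mod M
  val('f') - val('i') = 6 - 9 = -3
  B^(n-1-k) = 7^3 mod 251 = 92
  Delta = -3 * 92 mod 251 = 226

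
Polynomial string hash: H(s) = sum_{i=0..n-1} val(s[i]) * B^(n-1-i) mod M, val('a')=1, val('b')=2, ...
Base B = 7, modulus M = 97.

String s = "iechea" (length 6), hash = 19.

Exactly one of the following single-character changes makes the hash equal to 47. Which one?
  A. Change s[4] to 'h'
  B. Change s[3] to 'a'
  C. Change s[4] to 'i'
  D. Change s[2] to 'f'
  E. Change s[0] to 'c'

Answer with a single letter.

Answer: C

Derivation:
Option A: s[4]='e'->'h', delta=(8-5)*7^1 mod 97 = 21, hash=19+21 mod 97 = 40
Option B: s[3]='h'->'a', delta=(1-8)*7^2 mod 97 = 45, hash=19+45 mod 97 = 64
Option C: s[4]='e'->'i', delta=(9-5)*7^1 mod 97 = 28, hash=19+28 mod 97 = 47 <-- target
Option D: s[2]='c'->'f', delta=(6-3)*7^3 mod 97 = 59, hash=19+59 mod 97 = 78
Option E: s[0]='i'->'c', delta=(3-9)*7^5 mod 97 = 38, hash=19+38 mod 97 = 57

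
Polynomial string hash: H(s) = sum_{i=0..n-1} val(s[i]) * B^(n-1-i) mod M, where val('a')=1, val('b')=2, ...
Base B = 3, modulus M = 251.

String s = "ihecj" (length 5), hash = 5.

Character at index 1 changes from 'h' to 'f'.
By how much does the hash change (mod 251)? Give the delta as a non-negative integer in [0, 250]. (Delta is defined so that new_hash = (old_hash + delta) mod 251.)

Answer: 197

Derivation:
Delta formula: (val(new) - val(old)) * B^(n-1-k) mod M
  val('f') - val('h') = 6 - 8 = -2
  B^(n-1-k) = 3^3 mod 251 = 27
  Delta = -2 * 27 mod 251 = 197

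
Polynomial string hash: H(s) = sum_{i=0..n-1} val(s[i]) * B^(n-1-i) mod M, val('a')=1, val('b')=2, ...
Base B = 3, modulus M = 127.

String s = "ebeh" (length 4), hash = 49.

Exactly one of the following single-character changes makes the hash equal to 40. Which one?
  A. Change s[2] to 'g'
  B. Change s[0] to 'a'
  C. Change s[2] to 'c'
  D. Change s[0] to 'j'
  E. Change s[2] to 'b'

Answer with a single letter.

Answer: E

Derivation:
Option A: s[2]='e'->'g', delta=(7-5)*3^1 mod 127 = 6, hash=49+6 mod 127 = 55
Option B: s[0]='e'->'a', delta=(1-5)*3^3 mod 127 = 19, hash=49+19 mod 127 = 68
Option C: s[2]='e'->'c', delta=(3-5)*3^1 mod 127 = 121, hash=49+121 mod 127 = 43
Option D: s[0]='e'->'j', delta=(10-5)*3^3 mod 127 = 8, hash=49+8 mod 127 = 57
Option E: s[2]='e'->'b', delta=(2-5)*3^1 mod 127 = 118, hash=49+118 mod 127 = 40 <-- target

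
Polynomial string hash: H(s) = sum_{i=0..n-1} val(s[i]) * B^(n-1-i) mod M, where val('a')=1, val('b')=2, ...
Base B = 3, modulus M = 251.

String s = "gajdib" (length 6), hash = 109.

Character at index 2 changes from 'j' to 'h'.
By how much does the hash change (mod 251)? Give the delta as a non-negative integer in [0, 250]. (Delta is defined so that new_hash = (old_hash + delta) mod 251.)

Delta formula: (val(new) - val(old)) * B^(n-1-k) mod M
  val('h') - val('j') = 8 - 10 = -2
  B^(n-1-k) = 3^3 mod 251 = 27
  Delta = -2 * 27 mod 251 = 197

Answer: 197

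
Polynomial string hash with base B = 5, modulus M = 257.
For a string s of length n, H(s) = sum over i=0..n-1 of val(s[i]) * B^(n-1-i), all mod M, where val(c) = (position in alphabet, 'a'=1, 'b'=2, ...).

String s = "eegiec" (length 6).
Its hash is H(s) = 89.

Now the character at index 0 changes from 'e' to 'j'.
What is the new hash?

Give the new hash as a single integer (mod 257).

val('e') = 5, val('j') = 10
Position k = 0, exponent = n-1-k = 5
B^5 mod M = 5^5 mod 257 = 41
Delta = (10 - 5) * 41 mod 257 = 205
New hash = (89 + 205) mod 257 = 37

Answer: 37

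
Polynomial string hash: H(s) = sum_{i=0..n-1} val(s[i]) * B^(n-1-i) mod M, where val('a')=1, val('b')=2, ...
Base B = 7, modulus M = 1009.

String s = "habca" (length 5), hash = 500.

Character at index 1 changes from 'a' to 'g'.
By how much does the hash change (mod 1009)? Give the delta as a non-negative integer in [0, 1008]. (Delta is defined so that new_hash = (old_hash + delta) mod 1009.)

Answer: 40

Derivation:
Delta formula: (val(new) - val(old)) * B^(n-1-k) mod M
  val('g') - val('a') = 7 - 1 = 6
  B^(n-1-k) = 7^3 mod 1009 = 343
  Delta = 6 * 343 mod 1009 = 40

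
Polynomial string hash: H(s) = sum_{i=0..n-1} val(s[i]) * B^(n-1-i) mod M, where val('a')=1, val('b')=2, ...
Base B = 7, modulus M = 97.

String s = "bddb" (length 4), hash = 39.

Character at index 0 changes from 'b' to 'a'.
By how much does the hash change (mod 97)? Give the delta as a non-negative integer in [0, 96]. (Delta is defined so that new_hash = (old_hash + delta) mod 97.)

Delta formula: (val(new) - val(old)) * B^(n-1-k) mod M
  val('a') - val('b') = 1 - 2 = -1
  B^(n-1-k) = 7^3 mod 97 = 52
  Delta = -1 * 52 mod 97 = 45

Answer: 45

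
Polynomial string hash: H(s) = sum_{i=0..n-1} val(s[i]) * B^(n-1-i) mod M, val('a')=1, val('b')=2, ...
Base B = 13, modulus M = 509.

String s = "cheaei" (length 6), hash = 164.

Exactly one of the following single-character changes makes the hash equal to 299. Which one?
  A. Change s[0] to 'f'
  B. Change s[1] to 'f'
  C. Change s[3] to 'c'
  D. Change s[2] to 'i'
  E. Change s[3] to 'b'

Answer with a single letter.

Option A: s[0]='c'->'f', delta=(6-3)*13^5 mod 509 = 187, hash=164+187 mod 509 = 351
Option B: s[1]='h'->'f', delta=(6-8)*13^4 mod 509 = 395, hash=164+395 mod 509 = 50
Option C: s[3]='a'->'c', delta=(3-1)*13^2 mod 509 = 338, hash=164+338 mod 509 = 502
Option D: s[2]='e'->'i', delta=(9-5)*13^3 mod 509 = 135, hash=164+135 mod 509 = 299 <-- target
Option E: s[3]='a'->'b', delta=(2-1)*13^2 mod 509 = 169, hash=164+169 mod 509 = 333

Answer: D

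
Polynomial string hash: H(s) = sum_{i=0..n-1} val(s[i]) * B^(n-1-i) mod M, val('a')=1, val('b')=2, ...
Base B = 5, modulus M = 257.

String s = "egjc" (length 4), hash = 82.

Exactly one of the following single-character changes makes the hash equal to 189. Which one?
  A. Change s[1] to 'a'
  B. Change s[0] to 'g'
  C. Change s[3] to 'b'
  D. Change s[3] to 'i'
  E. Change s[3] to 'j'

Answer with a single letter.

Answer: A

Derivation:
Option A: s[1]='g'->'a', delta=(1-7)*5^2 mod 257 = 107, hash=82+107 mod 257 = 189 <-- target
Option B: s[0]='e'->'g', delta=(7-5)*5^3 mod 257 = 250, hash=82+250 mod 257 = 75
Option C: s[3]='c'->'b', delta=(2-3)*5^0 mod 257 = 256, hash=82+256 mod 257 = 81
Option D: s[3]='c'->'i', delta=(9-3)*5^0 mod 257 = 6, hash=82+6 mod 257 = 88
Option E: s[3]='c'->'j', delta=(10-3)*5^0 mod 257 = 7, hash=82+7 mod 257 = 89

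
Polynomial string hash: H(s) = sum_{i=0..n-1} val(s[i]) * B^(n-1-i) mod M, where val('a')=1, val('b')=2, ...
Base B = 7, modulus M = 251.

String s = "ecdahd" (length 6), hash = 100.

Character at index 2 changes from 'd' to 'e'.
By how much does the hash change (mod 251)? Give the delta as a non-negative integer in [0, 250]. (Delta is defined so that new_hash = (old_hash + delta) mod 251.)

Answer: 92

Derivation:
Delta formula: (val(new) - val(old)) * B^(n-1-k) mod M
  val('e') - val('d') = 5 - 4 = 1
  B^(n-1-k) = 7^3 mod 251 = 92
  Delta = 1 * 92 mod 251 = 92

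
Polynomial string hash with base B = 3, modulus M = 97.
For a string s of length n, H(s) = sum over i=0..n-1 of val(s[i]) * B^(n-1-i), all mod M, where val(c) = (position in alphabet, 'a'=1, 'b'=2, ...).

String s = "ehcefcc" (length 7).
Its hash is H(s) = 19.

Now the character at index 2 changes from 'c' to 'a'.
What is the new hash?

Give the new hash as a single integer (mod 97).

val('c') = 3, val('a') = 1
Position k = 2, exponent = n-1-k = 4
B^4 mod M = 3^4 mod 97 = 81
Delta = (1 - 3) * 81 mod 97 = 32
New hash = (19 + 32) mod 97 = 51

Answer: 51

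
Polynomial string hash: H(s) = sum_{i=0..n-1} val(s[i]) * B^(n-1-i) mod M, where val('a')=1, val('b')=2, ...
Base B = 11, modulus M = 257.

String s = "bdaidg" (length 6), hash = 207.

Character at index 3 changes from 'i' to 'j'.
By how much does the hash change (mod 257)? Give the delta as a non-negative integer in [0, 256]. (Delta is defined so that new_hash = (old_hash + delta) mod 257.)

Delta formula: (val(new) - val(old)) * B^(n-1-k) mod M
  val('j') - val('i') = 10 - 9 = 1
  B^(n-1-k) = 11^2 mod 257 = 121
  Delta = 1 * 121 mod 257 = 121

Answer: 121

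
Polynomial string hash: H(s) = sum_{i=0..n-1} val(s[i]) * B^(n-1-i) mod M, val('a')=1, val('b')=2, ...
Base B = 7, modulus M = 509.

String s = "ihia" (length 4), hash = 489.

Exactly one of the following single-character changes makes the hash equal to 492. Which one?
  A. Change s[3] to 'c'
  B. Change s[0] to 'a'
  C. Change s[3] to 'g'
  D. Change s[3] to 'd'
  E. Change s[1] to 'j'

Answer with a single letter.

Option A: s[3]='a'->'c', delta=(3-1)*7^0 mod 509 = 2, hash=489+2 mod 509 = 491
Option B: s[0]='i'->'a', delta=(1-9)*7^3 mod 509 = 310, hash=489+310 mod 509 = 290
Option C: s[3]='a'->'g', delta=(7-1)*7^0 mod 509 = 6, hash=489+6 mod 509 = 495
Option D: s[3]='a'->'d', delta=(4-1)*7^0 mod 509 = 3, hash=489+3 mod 509 = 492 <-- target
Option E: s[1]='h'->'j', delta=(10-8)*7^2 mod 509 = 98, hash=489+98 mod 509 = 78

Answer: D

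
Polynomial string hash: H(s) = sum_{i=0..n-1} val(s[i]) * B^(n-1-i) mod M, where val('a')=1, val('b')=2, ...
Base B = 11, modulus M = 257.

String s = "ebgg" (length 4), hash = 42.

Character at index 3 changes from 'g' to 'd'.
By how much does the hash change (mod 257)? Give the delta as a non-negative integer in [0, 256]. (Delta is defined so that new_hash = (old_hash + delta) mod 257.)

Answer: 254

Derivation:
Delta formula: (val(new) - val(old)) * B^(n-1-k) mod M
  val('d') - val('g') = 4 - 7 = -3
  B^(n-1-k) = 11^0 mod 257 = 1
  Delta = -3 * 1 mod 257 = 254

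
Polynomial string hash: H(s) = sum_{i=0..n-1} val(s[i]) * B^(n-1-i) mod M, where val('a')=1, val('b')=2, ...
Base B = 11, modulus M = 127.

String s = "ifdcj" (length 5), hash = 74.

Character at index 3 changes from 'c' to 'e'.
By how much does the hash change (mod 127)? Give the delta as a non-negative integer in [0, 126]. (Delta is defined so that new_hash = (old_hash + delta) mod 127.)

Delta formula: (val(new) - val(old)) * B^(n-1-k) mod M
  val('e') - val('c') = 5 - 3 = 2
  B^(n-1-k) = 11^1 mod 127 = 11
  Delta = 2 * 11 mod 127 = 22

Answer: 22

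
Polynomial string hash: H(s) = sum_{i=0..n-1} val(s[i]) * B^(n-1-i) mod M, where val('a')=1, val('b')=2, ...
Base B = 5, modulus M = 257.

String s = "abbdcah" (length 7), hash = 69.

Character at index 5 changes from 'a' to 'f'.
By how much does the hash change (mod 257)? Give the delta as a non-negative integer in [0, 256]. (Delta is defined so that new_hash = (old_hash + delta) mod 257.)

Answer: 25

Derivation:
Delta formula: (val(new) - val(old)) * B^(n-1-k) mod M
  val('f') - val('a') = 6 - 1 = 5
  B^(n-1-k) = 5^1 mod 257 = 5
  Delta = 5 * 5 mod 257 = 25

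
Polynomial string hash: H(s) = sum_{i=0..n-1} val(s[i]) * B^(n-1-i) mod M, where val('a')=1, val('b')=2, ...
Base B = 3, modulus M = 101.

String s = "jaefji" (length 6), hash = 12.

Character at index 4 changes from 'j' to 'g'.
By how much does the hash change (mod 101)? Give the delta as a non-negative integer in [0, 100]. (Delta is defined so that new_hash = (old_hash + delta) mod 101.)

Delta formula: (val(new) - val(old)) * B^(n-1-k) mod M
  val('g') - val('j') = 7 - 10 = -3
  B^(n-1-k) = 3^1 mod 101 = 3
  Delta = -3 * 3 mod 101 = 92

Answer: 92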